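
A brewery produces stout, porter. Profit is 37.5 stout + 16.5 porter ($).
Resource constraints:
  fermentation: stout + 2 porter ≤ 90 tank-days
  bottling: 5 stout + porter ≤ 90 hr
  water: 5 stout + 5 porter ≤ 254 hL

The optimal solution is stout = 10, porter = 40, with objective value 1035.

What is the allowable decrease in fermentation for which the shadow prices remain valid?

72

Binding constraints: fermentation, bottling. The basis is B = [[1,2],[5,1]] with det -9.
Per unit decrease in fermentation, x* moves by d = (0.1111, -0.5556).
The basis stays optimal until porter reaches 0; allowable decrease = 72 tank-days.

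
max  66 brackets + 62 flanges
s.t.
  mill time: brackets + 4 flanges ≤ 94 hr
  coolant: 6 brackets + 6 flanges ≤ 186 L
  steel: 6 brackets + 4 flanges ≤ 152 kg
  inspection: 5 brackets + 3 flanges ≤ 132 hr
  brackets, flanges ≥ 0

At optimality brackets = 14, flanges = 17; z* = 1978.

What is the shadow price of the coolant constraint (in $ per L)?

At the optimum: mill time uses 82 of 94 (slack = 12); coolant uses 186 of 186 (binding); steel uses 152 of 152 (binding); inspection uses 121 of 132 (slack = 11).
By complementary slackness, y = 0 for the non-binding constraints.
The binding rows give the dual system: 6·y_coolant + 6·y_steel = 66 and 6·y_coolant + 4·y_steel = 62.
→ y_coolant = 9 and y_steel = 2.
Shadow price of coolant = 9.

9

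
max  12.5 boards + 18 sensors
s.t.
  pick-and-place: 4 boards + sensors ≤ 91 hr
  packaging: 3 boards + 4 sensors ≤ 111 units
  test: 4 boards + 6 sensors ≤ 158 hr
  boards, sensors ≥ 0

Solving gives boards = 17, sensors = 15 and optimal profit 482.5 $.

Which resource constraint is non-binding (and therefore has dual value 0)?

pick-and-place

pick-and-place: 83/91 (slack 8)
packaging: 111/111 (binding)
test: 158/158 (binding)
By complementary slackness, a constraint with positive slack has shadow price 0 → pick-and-place.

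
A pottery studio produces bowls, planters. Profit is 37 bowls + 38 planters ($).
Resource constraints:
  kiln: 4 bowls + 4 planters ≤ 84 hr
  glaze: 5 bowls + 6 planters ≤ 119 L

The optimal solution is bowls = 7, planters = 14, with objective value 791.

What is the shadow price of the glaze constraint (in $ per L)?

At the optimum: kiln uses 84 of 84 (binding); glaze uses 119 of 119 (binding).
From A_Bᵀ y = c: 4·y_kiln + 5·y_glaze = 37; 4·y_kiln + 6·y_glaze = 38.
→ y_kiln = 8 and y_glaze = 1.
Shadow price of glaze = 1.

1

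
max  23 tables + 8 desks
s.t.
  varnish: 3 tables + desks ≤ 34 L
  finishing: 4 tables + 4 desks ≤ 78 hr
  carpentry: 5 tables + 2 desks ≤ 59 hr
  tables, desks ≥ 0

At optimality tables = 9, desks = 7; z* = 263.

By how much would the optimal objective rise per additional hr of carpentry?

At the optimum: varnish uses 34 of 34 (binding); finishing uses 64 of 78 (slack = 14); carpentry uses 59 of 59 (binding).
Since finishing is not tight, its dual is 0.
Dual feasibility on the basic columns requires 3·y_varnish + 5·y_carpentry = 23, 1·y_varnish + 2·y_carpentry = 8.
This yields shadow prices y_varnish = 6, y_carpentry = 1.
Shadow price of carpentry = 1.

1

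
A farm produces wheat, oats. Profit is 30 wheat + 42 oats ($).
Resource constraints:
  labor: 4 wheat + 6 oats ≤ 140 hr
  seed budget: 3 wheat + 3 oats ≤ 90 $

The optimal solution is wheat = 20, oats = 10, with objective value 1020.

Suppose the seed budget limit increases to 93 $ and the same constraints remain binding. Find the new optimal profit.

Check each constraint at x*: labor 140/140 (tight); seed budget 90/90 (tight).
The binding rows give the dual system: 4·y_labor + 3·y_seed budget = 30 and 6·y_labor + 3·y_seed budget = 42.
Solving: y_labor = 6, y_seed budget = 2.
Δz = y_seed budget·Δb = 2 × (3) = 6, so new z* = 1020 + 6 = 1026.

1026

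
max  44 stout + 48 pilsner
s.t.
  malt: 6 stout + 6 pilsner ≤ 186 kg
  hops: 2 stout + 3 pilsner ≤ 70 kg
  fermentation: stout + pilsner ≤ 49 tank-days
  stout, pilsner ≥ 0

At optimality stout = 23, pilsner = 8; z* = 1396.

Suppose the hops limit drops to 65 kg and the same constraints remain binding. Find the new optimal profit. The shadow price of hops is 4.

Δb = -5, so new z* = 1396 + (4)·(-5) = 1396 − 20 = 1376.

1376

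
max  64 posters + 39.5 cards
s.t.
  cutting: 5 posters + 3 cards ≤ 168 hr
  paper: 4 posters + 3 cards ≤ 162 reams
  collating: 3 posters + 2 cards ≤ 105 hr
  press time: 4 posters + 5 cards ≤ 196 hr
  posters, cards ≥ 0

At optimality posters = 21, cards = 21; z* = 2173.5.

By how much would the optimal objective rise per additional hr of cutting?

9.5

At the optimum: cutting uses 168 of 168 (binding); paper uses 147 of 162 (slack = 15); collating uses 105 of 105 (binding); press time uses 189 of 196 (slack = 7).
Since paper, press time are not tight, their duals are 0.
The binding rows give the dual system: 5·y_cutting + 3·y_collating = 64 and 3·y_cutting + 2·y_collating = 39.5.
This yields shadow prices y_cutting = 9.5, y_collating = 5.5.
Shadow price of cutting = 9.5.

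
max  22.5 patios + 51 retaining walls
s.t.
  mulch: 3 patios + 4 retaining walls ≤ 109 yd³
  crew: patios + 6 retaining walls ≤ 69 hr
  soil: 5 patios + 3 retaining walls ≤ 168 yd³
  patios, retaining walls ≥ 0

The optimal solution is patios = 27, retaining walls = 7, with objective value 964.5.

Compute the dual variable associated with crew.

Check each constraint at x*: mulch 109/109 (tight); crew 69/69 (tight); soil 156/168 (slack 12).
By complementary slackness, y = 0 for the non-binding constraint.
Dual feasibility on the basic columns requires 3·y_mulch + 1·y_crew = 22.5, 4·y_mulch + 6·y_crew = 51.
Solving: y_mulch = 6, y_crew = 4.5.
Shadow price of crew = 4.5.

4.5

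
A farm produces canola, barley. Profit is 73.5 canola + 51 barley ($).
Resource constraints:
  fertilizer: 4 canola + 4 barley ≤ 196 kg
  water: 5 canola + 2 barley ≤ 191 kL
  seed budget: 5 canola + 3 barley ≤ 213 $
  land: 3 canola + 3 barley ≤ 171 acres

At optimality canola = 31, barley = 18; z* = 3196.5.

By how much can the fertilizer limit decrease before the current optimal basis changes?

43.2

Binding constraints: fertilizer, water. The basis is B = [[4,4],[5,2]] with det -12.
Per unit decrease in fertilizer, x* moves by d = (0.1667, -0.4167).
The basis stays optimal until barley reaches 0; allowable decrease = 43.2 kg.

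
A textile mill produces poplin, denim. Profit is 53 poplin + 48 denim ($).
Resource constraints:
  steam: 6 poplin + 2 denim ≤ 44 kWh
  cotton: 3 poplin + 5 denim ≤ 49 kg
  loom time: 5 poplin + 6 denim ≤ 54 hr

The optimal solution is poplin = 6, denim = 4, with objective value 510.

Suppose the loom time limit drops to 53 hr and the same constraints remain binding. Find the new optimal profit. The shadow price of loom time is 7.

503

Δb = -1, so new z* = 510 + (7)·(-1) = 510 − 7 = 503.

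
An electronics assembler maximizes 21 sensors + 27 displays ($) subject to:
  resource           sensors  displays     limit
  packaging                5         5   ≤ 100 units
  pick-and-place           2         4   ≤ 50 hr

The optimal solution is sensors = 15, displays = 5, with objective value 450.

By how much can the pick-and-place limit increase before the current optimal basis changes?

30

Binding constraints: packaging, pick-and-place. The basis is B = [[5,5],[2,4]] with det 10.
Per unit increase in pick-and-place, x* moves by d = (-0.5, 0.5).
The basis stays optimal until sensors reaches 0; allowable increase = 30 hr.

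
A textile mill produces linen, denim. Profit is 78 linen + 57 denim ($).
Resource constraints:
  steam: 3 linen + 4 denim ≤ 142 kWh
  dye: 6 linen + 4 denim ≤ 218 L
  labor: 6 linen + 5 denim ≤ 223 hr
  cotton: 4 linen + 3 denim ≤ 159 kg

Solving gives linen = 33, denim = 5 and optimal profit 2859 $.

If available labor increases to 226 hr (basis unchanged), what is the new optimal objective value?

Binding: dye and labor. Non-binding: steam (23 unused), cotton (12 unused).
Slack constraints have shadow price 0 (complementary slackness).
The binding rows give the dual system: 6·y_dye + 6·y_labor = 78 and 4·y_dye + 5·y_labor = 57.
Solving: y_dye = 8, y_labor = 5.
Δz = y_labor·Δb = 5 × (3) = 15, so new z* = 2859 + 15 = 2874.

2874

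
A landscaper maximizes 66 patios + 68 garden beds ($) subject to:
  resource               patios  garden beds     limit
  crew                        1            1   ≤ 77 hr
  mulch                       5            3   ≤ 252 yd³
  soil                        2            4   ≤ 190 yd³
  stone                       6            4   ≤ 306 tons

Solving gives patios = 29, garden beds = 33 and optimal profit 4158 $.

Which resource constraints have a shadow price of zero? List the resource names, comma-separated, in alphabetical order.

crew: 62/77 (slack 15)
mulch: 244/252 (slack 8)
soil: 190/190 (binding)
stone: 306/306 (binding)
By complementary slackness, a constraint with positive slack has shadow price 0 → crew, mulch.

crew, mulch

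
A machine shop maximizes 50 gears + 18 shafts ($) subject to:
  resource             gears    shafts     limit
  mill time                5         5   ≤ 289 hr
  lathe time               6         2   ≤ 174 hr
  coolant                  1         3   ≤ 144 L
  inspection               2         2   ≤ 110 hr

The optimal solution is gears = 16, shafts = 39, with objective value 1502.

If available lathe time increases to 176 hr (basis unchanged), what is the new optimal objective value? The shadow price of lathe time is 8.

1518

Δb = 2, so new z* = 1502 + (8)·(2) = 1502 + 16 = 1518.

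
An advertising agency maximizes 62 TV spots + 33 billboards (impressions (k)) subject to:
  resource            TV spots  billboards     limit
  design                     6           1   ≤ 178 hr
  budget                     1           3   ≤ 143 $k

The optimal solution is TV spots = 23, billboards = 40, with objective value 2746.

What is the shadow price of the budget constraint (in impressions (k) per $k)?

8

At the optimum: design uses 178 of 178 (binding); budget uses 143 of 143 (binding).
From A_Bᵀ y = c: 6·y_design + 1·y_budget = 62; 1·y_design + 3·y_budget = 33.
This yields shadow prices y_design = 9, y_budget = 8.
Shadow price of budget = 8.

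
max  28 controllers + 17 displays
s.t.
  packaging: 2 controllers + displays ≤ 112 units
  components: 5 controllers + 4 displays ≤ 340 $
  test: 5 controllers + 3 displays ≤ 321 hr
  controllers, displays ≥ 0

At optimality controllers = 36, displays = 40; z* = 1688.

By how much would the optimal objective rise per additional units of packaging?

9

Binding: packaging and components. Non-binding: test (21 unused).
Slack constraints have shadow price 0 (complementary slackness).
The binding rows give the dual system: 2·y_packaging + 5·y_components = 28 and 1·y_packaging + 4·y_components = 17.
This yields shadow prices y_packaging = 9, y_components = 2.
Shadow price of packaging = 9.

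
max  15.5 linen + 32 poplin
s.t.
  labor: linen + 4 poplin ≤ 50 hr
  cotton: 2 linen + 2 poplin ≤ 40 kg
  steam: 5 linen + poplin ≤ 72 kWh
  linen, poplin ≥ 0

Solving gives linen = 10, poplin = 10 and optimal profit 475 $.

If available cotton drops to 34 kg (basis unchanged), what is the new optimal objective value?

At the optimum: labor uses 50 of 50 (binding); cotton uses 40 of 40 (binding); steam uses 60 of 72 (slack = 12).
Since steam is not tight, its dual is 0.
Dual feasibility on the basic columns requires 1·y_labor + 2·y_cotton = 15.5, 4·y_labor + 2·y_cotton = 32.
→ y_labor = 5.5 and y_cotton = 5.
Δz = y_cotton·Δb = 5 × (-6) = -30, so new z* = 475 − 30 = 445.

445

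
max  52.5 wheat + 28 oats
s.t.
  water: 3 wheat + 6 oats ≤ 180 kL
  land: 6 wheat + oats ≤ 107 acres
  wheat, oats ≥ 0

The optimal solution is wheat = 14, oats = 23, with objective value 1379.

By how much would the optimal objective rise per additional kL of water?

Both water and land are binding at x*.
From A_Bᵀ y = c: 3·y_water + 6·y_land = 52.5; 6·y_water + 1·y_land = 28.
Solving: y_water = 3.5, y_land = 7.
Shadow price of water = 3.5.

3.5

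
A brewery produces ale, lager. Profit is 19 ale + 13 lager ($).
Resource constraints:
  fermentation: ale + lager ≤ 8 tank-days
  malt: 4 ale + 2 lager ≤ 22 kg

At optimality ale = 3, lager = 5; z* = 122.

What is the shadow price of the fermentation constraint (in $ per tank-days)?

At the optimum: fermentation uses 8 of 8 (binding); malt uses 22 of 22 (binding).
From A_Bᵀ y = c: 1·y_fermentation + 4·y_malt = 19; 1·y_fermentation + 2·y_malt = 13.
Solving: y_fermentation = 7, y_malt = 3.
Shadow price of fermentation = 7.

7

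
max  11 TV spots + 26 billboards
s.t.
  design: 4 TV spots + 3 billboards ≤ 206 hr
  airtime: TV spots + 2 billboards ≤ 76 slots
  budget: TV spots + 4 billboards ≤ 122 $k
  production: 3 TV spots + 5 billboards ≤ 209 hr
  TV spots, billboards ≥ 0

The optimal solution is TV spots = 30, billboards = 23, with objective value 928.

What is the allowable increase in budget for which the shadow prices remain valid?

Binding constraints: airtime, budget. The basis is B = [[1,2],[1,4]] with det 2.
Per unit increase in budget, x* moves by d = (-1, 0.5).
The basis stays optimal until TV spots reaches 0; allowable increase = 30 $k.

30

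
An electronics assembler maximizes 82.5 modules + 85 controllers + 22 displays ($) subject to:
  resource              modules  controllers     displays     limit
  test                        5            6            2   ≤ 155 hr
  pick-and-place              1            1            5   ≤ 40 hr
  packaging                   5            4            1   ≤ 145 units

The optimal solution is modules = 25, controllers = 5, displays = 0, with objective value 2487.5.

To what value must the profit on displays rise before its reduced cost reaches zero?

Check each constraint at x*: test 155/155 (tight); pick-and-place 30/40 (slack 10); packaging 145/145 (tight).
Slack constraints have shadow price 0 (complementary slackness).
The binding rows give the dual system: 5·y_test + 5·y_packaging = 82.5 and 6·y_test + 4·y_packaging = 85.
This yields shadow prices y_test = 9.5, y_packaging = 7.
displays enters the basis when its profit ≥ yᵀa₃ = 9.5·2 + 7·1 = 26.

26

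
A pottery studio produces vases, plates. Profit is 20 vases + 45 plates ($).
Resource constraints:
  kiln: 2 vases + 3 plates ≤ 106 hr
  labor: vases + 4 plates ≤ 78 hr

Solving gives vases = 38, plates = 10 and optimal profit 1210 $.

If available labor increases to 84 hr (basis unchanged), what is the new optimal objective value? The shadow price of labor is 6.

Δb = 6, so new z* = 1210 + (6)·(6) = 1210 + 36 = 1246.

1246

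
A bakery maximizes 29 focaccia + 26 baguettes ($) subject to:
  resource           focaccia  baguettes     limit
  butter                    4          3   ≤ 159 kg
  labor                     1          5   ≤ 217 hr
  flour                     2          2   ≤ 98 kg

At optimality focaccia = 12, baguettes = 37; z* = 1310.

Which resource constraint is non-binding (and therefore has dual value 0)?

butter: 159/159 (binding)
labor: 197/217 (slack 20)
flour: 98/98 (binding)
By complementary slackness, a constraint with positive slack has shadow price 0 → labor.

labor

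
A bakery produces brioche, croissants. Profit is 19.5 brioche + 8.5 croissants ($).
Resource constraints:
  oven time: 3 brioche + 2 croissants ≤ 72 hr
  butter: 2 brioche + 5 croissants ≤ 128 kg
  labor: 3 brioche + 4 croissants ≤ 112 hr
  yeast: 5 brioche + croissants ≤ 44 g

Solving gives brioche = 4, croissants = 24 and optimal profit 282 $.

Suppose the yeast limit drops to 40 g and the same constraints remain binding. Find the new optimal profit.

268

Binding: butter and yeast. Non-binding: oven time (12 unused), labor (4 unused).
Slack constraints have shadow price 0 (complementary slackness).
The binding rows give the dual system: 2·y_butter + 5·y_yeast = 19.5 and 5·y_butter + 1·y_yeast = 8.5.
This yields shadow prices y_butter = 1, y_yeast = 3.5.
Δz = y_yeast·Δb = 3.5 × (-4) = -14, so new z* = 282 − 14 = 268.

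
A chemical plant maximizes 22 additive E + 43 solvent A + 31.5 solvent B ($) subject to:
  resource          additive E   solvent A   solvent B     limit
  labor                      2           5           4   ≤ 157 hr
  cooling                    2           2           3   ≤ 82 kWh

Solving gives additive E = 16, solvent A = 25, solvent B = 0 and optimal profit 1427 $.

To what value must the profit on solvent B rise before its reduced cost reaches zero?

40

At the optimum: labor uses 157 of 157 (binding); cooling uses 82 of 82 (binding).
The binding rows give the dual system: 2·y_labor + 2·y_cooling = 22 and 5·y_labor + 2·y_cooling = 43.
Solving: y_labor = 7, y_cooling = 4.
solvent B enters the basis when its profit ≥ yᵀa₃ = 7·4 + 4·3 = 40.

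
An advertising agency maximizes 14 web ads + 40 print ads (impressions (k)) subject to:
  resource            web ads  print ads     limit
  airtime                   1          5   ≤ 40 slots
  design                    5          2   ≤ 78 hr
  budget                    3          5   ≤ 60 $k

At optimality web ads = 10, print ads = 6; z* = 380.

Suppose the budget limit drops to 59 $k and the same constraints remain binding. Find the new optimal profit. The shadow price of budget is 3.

377

Δb = -1, so new z* = 380 + (3)·(-1) = 380 − 3 = 377.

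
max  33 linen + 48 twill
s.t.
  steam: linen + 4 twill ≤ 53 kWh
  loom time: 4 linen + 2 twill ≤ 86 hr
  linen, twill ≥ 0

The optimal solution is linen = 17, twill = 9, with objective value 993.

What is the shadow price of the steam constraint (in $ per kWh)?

9

Both steam and loom time are binding at x*.
From A_Bᵀ y = c: 1·y_steam + 4·y_loom time = 33; 4·y_steam + 2·y_loom time = 48.
Solving: y_steam = 9, y_loom time = 6.
Shadow price of steam = 9.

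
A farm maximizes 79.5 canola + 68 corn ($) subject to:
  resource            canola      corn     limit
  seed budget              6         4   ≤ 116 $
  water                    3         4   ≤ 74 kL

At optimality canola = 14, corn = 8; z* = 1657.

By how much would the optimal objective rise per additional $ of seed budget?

Check each constraint at x*: seed budget 116/116 (tight); water 74/74 (tight).
Dual feasibility on the basic columns requires 6·y_seed budget + 3·y_water = 79.5, 4·y_seed budget + 4·y_water = 68.
→ y_seed budget = 9.5 and y_water = 7.5.
Shadow price of seed budget = 9.5.

9.5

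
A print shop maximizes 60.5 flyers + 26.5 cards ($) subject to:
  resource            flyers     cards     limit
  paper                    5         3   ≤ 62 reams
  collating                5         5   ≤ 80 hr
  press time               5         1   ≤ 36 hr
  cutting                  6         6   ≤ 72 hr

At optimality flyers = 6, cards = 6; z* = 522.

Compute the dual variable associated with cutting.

3

Check each constraint at x*: paper 48/62 (slack 14); collating 60/80 (slack 20); press time 36/36 (tight); cutting 72/72 (tight).
Slack constraints have shadow price 0 (complementary slackness).
From A_Bᵀ y = c: 5·y_press time + 6·y_cutting = 60.5; 1·y_press time + 6·y_cutting = 26.5.
This yields shadow prices y_press time = 8.5, y_cutting = 3.
Shadow price of cutting = 3.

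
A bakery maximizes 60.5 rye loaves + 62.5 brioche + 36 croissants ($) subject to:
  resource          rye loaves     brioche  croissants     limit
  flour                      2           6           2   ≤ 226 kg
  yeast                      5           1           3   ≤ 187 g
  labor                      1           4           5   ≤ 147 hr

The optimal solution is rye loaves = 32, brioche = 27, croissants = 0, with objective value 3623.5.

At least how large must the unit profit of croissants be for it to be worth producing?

43.5

Binding: flour and yeast. Non-binding: labor (7 unused).
Since labor is not tight, its dual is 0.
Dual feasibility on the basic columns requires 2·y_flour + 5·y_yeast = 60.5, 6·y_flour + 1·y_yeast = 62.5.
Solving: y_flour = 9, y_yeast = 8.5.
croissants enters the basis when its profit ≥ yᵀa₃ = 9·2 + 8.5·3 = 43.5.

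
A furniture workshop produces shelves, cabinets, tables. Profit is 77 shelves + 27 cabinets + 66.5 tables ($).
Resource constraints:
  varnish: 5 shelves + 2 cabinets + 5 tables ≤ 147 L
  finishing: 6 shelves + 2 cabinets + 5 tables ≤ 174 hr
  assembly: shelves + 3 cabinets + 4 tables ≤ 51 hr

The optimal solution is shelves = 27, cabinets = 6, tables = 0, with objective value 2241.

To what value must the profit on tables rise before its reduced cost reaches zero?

67.5

Binding: varnish and finishing. Non-binding: assembly (6 unused).
By complementary slackness, y = 0 for the non-binding constraint.
The binding rows give the dual system: 5·y_varnish + 6·y_finishing = 77 and 2·y_varnish + 2·y_finishing = 27.
Solving: y_varnish = 4, y_finishing = 9.5.
tables enters the basis when its profit ≥ yᵀa₃ = 4·5 + 9.5·5 = 67.5.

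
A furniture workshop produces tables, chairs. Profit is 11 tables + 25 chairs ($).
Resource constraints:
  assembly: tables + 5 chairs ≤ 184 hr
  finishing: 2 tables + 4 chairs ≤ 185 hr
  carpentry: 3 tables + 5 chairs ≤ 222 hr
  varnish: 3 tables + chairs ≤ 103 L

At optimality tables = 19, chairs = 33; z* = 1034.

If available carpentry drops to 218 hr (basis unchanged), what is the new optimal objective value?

1022

At the optimum: assembly uses 184 of 184 (binding); finishing uses 170 of 185 (slack = 15); carpentry uses 222 of 222 (binding); varnish uses 90 of 103 (slack = 13).
By complementary slackness, y = 0 for the non-binding constraints.
The binding rows give the dual system: 1·y_assembly + 3·y_carpentry = 11 and 5·y_assembly + 5·y_carpentry = 25.
Solving: y_assembly = 2, y_carpentry = 3.
Δz = y_carpentry·Δb = 3 × (-4) = -12, so new z* = 1034 − 12 = 1022.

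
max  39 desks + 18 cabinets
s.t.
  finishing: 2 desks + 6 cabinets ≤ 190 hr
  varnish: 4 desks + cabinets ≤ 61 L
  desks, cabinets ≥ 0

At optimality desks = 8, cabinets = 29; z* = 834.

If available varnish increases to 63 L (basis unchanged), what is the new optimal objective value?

852

Both finishing and varnish are binding at x*.
Dual feasibility on the basic columns requires 2·y_finishing + 4·y_varnish = 39, 6·y_finishing + 1·y_varnish = 18.
Solving: y_finishing = 1.5, y_varnish = 9.
Δz = y_varnish·Δb = 9 × (2) = 18, so new z* = 834 + 18 = 852.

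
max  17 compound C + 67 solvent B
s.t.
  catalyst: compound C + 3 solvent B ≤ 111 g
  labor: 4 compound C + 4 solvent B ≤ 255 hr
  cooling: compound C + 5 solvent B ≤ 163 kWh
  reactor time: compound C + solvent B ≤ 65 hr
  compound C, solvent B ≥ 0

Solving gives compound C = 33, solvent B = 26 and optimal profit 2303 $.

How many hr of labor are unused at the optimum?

19

labor used = 4·33 + 4·26 = 236; slack = 255 − 236 = 19.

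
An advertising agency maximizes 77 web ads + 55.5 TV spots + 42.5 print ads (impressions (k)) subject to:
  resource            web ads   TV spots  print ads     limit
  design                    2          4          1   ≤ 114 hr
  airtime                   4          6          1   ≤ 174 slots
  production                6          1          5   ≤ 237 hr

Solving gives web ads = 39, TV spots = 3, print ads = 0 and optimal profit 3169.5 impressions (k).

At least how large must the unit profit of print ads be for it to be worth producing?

45.5

Binding: airtime and production. Non-binding: design (24 unused).
Since design is not tight, its dual is 0.
The binding rows give the dual system: 4·y_airtime + 6·y_production = 77 and 6·y_airtime + 1·y_production = 55.5.
→ y_airtime = 8 and y_production = 7.5.
print ads enters the basis when its profit ≥ yᵀa₃ = 8·1 + 7.5·5 = 45.5.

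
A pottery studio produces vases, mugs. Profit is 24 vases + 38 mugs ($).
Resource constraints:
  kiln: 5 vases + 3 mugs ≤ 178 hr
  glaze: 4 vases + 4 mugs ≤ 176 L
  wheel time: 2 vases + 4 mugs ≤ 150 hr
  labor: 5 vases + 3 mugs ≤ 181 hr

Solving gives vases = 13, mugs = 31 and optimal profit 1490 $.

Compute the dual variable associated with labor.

Binding: glaze and wheel time. Non-binding: kiln (20 unused), labor (23 unused).
Slack constraints have shadow price 0 (complementary slackness).
From A_Bᵀ y = c: 4·y_glaze + 2·y_wheel time = 24; 4·y_glaze + 4·y_wheel time = 38.
→ y_glaze = 2.5 and y_wheel time = 7.
Shadow price of labor = 0.

0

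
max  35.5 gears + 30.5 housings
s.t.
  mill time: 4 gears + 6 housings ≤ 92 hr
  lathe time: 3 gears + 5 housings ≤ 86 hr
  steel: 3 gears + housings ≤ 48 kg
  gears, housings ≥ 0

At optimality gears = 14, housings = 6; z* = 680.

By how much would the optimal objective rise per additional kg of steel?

6.5

At the optimum: mill time uses 92 of 92 (binding); lathe time uses 72 of 86 (slack = 14); steel uses 48 of 48 (binding).
Slack constraints have shadow price 0 (complementary slackness).
Dual feasibility on the basic columns requires 4·y_mill time + 3·y_steel = 35.5, 6·y_mill time + 1·y_steel = 30.5.
Solving: y_mill time = 4, y_steel = 6.5.
Shadow price of steel = 6.5.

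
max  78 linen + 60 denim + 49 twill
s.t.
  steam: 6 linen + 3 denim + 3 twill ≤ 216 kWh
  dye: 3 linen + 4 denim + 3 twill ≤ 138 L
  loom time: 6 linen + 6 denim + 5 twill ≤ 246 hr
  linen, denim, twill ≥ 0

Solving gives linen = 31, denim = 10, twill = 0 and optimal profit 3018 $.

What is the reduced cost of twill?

At the optimum: steam uses 216 of 216 (binding); dye uses 133 of 138 (slack = 5); loom time uses 246 of 246 (binding).
By complementary slackness, y = 0 for the non-binding constraint.
From A_Bᵀ y = c: 6·y_steam + 6·y_loom time = 78; 3·y_steam + 6·y_loom time = 60.
This yields shadow prices y_steam = 6, y_loom time = 7.
Reduced cost of twill: c₃ − yᵀa₃ = 49 − (6·3 + 7·5) = 49 − 53 = -4.

-4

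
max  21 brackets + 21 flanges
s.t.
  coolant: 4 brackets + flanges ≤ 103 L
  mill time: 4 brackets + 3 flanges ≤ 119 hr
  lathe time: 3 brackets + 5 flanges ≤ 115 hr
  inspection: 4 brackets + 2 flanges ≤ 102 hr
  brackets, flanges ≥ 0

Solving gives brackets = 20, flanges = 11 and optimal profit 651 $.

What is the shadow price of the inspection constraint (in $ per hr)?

Binding: lathe time and inspection. Non-binding: coolant (12 unused), mill time (6 unused).
Slack constraints have shadow price 0 (complementary slackness).
The binding rows give the dual system: 3·y_lathe time + 4·y_inspection = 21 and 5·y_lathe time + 2·y_inspection = 21.
This yields shadow prices y_lathe time = 3, y_inspection = 3.
Shadow price of inspection = 3.

3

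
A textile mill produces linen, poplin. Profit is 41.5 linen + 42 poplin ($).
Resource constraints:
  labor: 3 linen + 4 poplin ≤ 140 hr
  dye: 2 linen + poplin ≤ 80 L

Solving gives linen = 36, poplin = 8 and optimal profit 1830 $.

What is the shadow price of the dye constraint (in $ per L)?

At the optimum: labor uses 140 of 140 (binding); dye uses 80 of 80 (binding).
From A_Bᵀ y = c: 3·y_labor + 2·y_dye = 41.5; 4·y_labor + 1·y_dye = 42.
This yields shadow prices y_labor = 8.5, y_dye = 8.
Shadow price of dye = 8.

8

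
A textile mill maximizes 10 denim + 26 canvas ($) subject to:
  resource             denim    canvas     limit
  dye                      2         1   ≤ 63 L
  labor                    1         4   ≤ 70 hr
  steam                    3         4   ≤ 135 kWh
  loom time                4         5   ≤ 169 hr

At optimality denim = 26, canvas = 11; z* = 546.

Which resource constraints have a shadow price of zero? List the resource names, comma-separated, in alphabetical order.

dye: 63/63 (binding)
labor: 70/70 (binding)
steam: 122/135 (slack 13)
loom time: 159/169 (slack 10)
By complementary slackness, a constraint with positive slack has shadow price 0 → loom time, steam.

loom time, steam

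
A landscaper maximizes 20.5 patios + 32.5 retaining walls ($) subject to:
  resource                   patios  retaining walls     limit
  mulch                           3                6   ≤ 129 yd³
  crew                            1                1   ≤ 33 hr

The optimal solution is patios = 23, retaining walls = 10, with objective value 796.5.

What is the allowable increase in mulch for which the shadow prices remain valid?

69

Binding constraints: mulch, crew. The basis is B = [[3,6],[1,1]] with det -3.
Per unit increase in mulch, x* moves by d = (-0.3333, 0.3333).
The basis stays optimal until patios reaches 0; allowable increase = 69 yd³.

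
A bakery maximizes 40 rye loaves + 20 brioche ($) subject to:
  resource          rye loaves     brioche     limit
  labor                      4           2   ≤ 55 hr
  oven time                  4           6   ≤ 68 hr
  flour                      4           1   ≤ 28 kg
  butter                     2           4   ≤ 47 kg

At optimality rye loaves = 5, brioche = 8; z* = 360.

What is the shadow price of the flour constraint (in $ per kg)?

8

Binding: oven time and flour. Non-binding: labor (19 unused), butter (5 unused).
Since labor, butter are not tight, their duals are 0.
From A_Bᵀ y = c: 4·y_oven time + 4·y_flour = 40; 6·y_oven time + 1·y_flour = 20.
This yields shadow prices y_oven time = 2, y_flour = 8.
Shadow price of flour = 8.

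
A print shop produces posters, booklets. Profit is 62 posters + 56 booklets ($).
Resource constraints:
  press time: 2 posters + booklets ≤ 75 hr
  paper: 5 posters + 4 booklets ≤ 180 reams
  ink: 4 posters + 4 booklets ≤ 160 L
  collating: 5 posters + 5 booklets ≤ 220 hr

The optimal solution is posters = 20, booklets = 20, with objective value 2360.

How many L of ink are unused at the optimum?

0

ink used = 4·20 + 4·20 = 160; slack = 160 − 160 = 0.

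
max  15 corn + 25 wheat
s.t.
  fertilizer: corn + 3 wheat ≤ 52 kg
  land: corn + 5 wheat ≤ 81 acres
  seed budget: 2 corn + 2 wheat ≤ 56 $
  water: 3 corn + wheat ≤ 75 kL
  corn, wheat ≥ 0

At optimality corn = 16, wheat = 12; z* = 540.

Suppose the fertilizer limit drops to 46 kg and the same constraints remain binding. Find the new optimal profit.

Check each constraint at x*: fertilizer 52/52 (tight); land 76/81 (slack 5); seed budget 56/56 (tight); water 60/75 (slack 15).
Slack constraints have shadow price 0 (complementary slackness).
Dual feasibility on the basic columns requires 1·y_fertilizer + 2·y_seed budget = 15, 3·y_fertilizer + 2·y_seed budget = 25.
This yields shadow prices y_fertilizer = 5, y_seed budget = 5.
Δz = y_fertilizer·Δb = 5 × (-6) = -30, so new z* = 540 − 30 = 510.

510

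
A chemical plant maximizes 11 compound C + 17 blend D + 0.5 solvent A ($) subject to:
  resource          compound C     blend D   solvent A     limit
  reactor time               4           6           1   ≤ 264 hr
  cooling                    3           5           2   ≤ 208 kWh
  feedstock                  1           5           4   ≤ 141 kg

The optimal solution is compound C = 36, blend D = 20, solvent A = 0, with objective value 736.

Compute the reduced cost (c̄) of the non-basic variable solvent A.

Binding: reactor time and cooling. Non-binding: feedstock (5 unused).
Since feedstock is not tight, its dual is 0.
The binding rows give the dual system: 4·y_reactor time + 3·y_cooling = 11 and 6·y_reactor time + 5·y_cooling = 17.
→ y_reactor time = 2 and y_cooling = 1.
Reduced cost of solvent A: c₃ − yᵀa₃ = 0.5 − (2·1 + 1·2) = 0.5 − 4 = -3.5.

-3.5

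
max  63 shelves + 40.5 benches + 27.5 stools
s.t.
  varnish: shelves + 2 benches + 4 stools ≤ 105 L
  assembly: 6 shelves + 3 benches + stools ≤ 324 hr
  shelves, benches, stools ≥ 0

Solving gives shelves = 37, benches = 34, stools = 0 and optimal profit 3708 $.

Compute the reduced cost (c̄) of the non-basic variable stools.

At the optimum: varnish uses 105 of 105 (binding); assembly uses 324 of 324 (binding).
Dual feasibility on the basic columns requires 1·y_varnish + 6·y_assembly = 63, 2·y_varnish + 3·y_assembly = 40.5.
This yields shadow prices y_varnish = 6, y_assembly = 9.5.
Reduced cost of stools: c₃ − yᵀa₃ = 27.5 − (6·4 + 9.5·1) = 27.5 − 33.5 = -6.

-6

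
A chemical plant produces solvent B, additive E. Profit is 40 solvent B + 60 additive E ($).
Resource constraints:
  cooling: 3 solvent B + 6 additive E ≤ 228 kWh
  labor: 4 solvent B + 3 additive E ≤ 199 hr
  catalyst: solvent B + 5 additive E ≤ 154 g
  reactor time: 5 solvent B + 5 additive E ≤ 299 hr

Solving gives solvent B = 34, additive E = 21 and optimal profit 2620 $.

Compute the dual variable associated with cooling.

At the optimum: cooling uses 228 of 228 (binding); labor uses 199 of 199 (binding); catalyst uses 139 of 154 (slack = 15); reactor time uses 275 of 299 (slack = 24).
Slack constraints have shadow price 0 (complementary slackness).
From A_Bᵀ y = c: 3·y_cooling + 4·y_labor = 40; 6·y_cooling + 3·y_labor = 60.
This yields shadow prices y_cooling = 8, y_labor = 4.
Shadow price of cooling = 8.

8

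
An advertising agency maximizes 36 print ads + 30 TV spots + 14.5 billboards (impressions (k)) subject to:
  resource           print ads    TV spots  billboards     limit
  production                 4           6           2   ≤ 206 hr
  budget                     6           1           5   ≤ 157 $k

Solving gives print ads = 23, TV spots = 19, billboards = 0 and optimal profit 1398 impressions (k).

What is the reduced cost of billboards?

-9.5

At the optimum: production uses 206 of 206 (binding); budget uses 157 of 157 (binding).
From A_Bᵀ y = c: 4·y_production + 6·y_budget = 36; 6·y_production + 1·y_budget = 30.
→ y_production = 4.5 and y_budget = 3.
Reduced cost of billboards: c₃ − yᵀa₃ = 14.5 − (4.5·2 + 3·5) = 14.5 − 24 = -9.5.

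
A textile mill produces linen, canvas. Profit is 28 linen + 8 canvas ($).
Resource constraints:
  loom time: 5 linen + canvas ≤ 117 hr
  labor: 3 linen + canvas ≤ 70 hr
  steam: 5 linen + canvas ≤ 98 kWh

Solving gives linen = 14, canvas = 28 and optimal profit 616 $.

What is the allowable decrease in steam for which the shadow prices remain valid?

Binding constraints: labor, steam. The basis is B = [[3,1],[5,1]] with det -2.
Per unit decrease in steam, x* moves by d = (-0.5, 1.5).
The basis stays optimal until linen reaches 0; allowable decrease = 28 kWh.

28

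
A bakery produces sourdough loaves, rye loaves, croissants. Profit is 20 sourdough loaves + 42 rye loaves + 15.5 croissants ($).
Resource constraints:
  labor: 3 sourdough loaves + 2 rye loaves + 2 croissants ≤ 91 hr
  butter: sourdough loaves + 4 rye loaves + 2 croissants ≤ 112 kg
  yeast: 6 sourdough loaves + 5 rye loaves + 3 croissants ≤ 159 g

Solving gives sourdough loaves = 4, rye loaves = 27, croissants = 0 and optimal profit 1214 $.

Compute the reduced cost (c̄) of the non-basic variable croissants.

Check each constraint at x*: labor 66/91 (slack 25); butter 112/112 (tight); yeast 159/159 (tight).
By complementary slackness, y = 0 for the non-binding constraint.
From A_Bᵀ y = c: 1·y_butter + 6·y_yeast = 20; 4·y_butter + 5·y_yeast = 42.
This yields shadow prices y_butter = 8, y_yeast = 2.
Reduced cost of croissants: c₃ − yᵀa₃ = 15.5 − (8·2 + 2·3) = 15.5 − 22 = -6.5.

-6.5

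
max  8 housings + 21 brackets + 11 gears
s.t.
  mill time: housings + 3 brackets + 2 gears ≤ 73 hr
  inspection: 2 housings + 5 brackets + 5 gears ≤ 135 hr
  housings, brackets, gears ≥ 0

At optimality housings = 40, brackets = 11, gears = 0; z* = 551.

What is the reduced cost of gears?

At the optimum: mill time uses 73 of 73 (binding); inspection uses 135 of 135 (binding).
Dual feasibility on the basic columns requires 1·y_mill time + 2·y_inspection = 8, 3·y_mill time + 5·y_inspection = 21.
This yields shadow prices y_mill time = 2, y_inspection = 3.
Reduced cost of gears: c₃ − yᵀa₃ = 11 − (2·2 + 3·5) = 11 − 19 = -8.

-8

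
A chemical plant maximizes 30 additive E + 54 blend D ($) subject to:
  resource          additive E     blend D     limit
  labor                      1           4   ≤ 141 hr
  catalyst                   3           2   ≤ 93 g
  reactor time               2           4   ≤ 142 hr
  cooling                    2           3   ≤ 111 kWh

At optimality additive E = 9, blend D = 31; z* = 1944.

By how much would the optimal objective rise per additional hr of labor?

Binding: reactor time and cooling. Non-binding: labor (8 unused), catalyst (4 unused).
Since labor, catalyst are not tight, their duals are 0.
Dual feasibility on the basic columns requires 2·y_reactor time + 2·y_cooling = 30, 4·y_reactor time + 3·y_cooling = 54.
→ y_reactor time = 9 and y_cooling = 6.
Shadow price of labor = 0.

0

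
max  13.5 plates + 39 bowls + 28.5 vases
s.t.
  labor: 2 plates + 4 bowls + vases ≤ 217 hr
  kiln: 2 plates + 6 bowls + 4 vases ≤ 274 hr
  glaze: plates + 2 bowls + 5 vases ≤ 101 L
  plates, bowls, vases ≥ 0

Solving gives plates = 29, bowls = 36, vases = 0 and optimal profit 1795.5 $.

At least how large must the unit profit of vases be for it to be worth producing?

31.5

Binding: kiln and glaze. Non-binding: labor (15 unused).
Since labor is not tight, its dual is 0.
From A_Bᵀ y = c: 2·y_kiln + 1·y_glaze = 13.5; 6·y_kiln + 2·y_glaze = 39.
Solving: y_kiln = 6, y_glaze = 1.5.
vases enters the basis when its profit ≥ yᵀa₃ = 6·4 + 1.5·5 = 31.5.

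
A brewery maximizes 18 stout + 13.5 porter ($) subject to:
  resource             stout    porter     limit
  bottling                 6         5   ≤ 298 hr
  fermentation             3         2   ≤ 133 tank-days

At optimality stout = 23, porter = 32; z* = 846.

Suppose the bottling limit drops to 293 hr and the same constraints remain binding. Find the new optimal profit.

Both bottling and fermentation are binding at x*.
The binding rows give the dual system: 6·y_bottling + 3·y_fermentation = 18 and 5·y_bottling + 2·y_fermentation = 13.5.
→ y_bottling = 1.5 and y_fermentation = 3.
Δz = y_bottling·Δb = 1.5 × (-5) = -7.5, so new z* = 846 − 7.5 = 838.5.

838.5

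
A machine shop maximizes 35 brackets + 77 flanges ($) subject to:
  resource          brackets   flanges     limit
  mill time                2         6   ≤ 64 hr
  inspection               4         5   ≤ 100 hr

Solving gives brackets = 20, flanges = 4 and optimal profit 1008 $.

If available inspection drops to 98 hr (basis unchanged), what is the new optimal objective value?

1000

At the optimum: mill time uses 64 of 64 (binding); inspection uses 100 of 100 (binding).
From A_Bᵀ y = c: 2·y_mill time + 4·y_inspection = 35; 6·y_mill time + 5·y_inspection = 77.
→ y_mill time = 9.5 and y_inspection = 4.
Δz = y_inspection·Δb = 4 × (-2) = -8, so new z* = 1008 − 8 = 1000.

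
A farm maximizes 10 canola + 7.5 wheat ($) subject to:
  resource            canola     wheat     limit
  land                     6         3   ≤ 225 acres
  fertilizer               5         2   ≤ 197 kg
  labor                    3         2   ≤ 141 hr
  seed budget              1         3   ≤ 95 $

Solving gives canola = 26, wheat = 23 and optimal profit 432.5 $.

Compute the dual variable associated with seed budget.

At the optimum: land uses 225 of 225 (binding); fertilizer uses 176 of 197 (slack = 21); labor uses 124 of 141 (slack = 17); seed budget uses 95 of 95 (binding).
By complementary slackness, y = 0 for the non-binding constraints.
From A_Bᵀ y = c: 6·y_land + 1·y_seed budget = 10; 3·y_land + 3·y_seed budget = 7.5.
Solving: y_land = 1.5, y_seed budget = 1.
Shadow price of seed budget = 1.

1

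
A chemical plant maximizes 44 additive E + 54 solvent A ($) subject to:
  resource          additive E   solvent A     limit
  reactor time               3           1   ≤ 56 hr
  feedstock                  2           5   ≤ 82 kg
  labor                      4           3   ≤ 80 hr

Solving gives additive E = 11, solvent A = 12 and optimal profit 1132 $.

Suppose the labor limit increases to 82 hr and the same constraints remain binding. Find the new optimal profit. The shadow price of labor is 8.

1148

Δb = 2, so new z* = 1132 + (8)·(2) = 1132 + 16 = 1148.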